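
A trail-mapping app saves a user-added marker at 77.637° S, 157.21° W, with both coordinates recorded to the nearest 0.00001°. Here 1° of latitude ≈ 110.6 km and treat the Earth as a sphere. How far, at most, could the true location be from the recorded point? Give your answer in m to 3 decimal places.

Rounding to 5 decimal places leaves each coordinate within ±5e-06° of the true value.
N–S: 5e-06° × 110600 m/° = 0.553 m.
E–W at 77.637°: 5e-06° × 110600 × cos 77.637° = 5e-06 × 110600 × 0.2141 ≈ 0.1184 m.
The two errors are perpendicular, so the maximum displacement is √(0.553² + 0.1184²) ≈ 0.565533 m.

0.566 m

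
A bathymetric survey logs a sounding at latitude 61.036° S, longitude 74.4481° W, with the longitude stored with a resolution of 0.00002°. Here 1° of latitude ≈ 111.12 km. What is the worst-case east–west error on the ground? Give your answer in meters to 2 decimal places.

With a 0.00002° grid the true value lies within half a step, ±0.00002°/2 = ±1e-05°, of the stored one.
At latitude 61.036° a degree of longitude spans 111120 m × cos 61.036° = 111120 × 0.4843 ≈ 53811 m.
Maximum E–W displacement: 1e-05 × 53811 = 0.53811 m.

0.54 meters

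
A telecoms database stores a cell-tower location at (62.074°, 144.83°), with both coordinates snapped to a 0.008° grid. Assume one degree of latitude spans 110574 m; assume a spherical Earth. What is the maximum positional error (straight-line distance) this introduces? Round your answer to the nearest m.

With a 0.008° grid the true value lies within half a step, ±0.008°/2 = ±0.004°, of the stored one.
N–S: 0.004° × 110574 m/° = 442.296 m.
East–west component at 62.074°: 0.004° × 110574 × cos 62.074° ≈ 0.004 × 51785.2 ≈ 207.141 m.
Worst case both components are at the extreme and orthogonal: √(442.296² + 207.141²) ≈ 488.398 m.

488 m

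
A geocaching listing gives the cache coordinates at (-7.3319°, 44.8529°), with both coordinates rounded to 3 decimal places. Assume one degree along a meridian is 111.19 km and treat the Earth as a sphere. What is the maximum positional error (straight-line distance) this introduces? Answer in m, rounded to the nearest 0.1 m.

78.3 m

Rounding to 3 decimal places leaves each coordinate within ±0.0005° of the true value.
N–S: 0.0005° × 111190 m/° = 55.595 m.
Longitude error → 0.0005 × 111190 × cos 7.3319° = 0.0005 × 111190 × 0.9918 ≈ 55.1404 m.
Worst case both components are at the extreme and orthogonal: √(55.595² + 55.1404²) ≈ 78.3024 m.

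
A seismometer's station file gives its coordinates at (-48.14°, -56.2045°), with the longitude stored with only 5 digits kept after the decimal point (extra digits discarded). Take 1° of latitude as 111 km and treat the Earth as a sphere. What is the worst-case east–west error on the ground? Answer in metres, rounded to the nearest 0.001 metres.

Truncating at 5 decimal places can drop up to a full unit in the last place, so the longitude may be off by as much as 1e-05°.
At latitude 48.14° a degree of longitude spans 111000 m × cos 48.14° = 111000 × 0.6673 ≈ 74071.7 m.
East–west error: 1e-05° × 74071.7 m/° ≈ 0.740717 m.

0.741 metres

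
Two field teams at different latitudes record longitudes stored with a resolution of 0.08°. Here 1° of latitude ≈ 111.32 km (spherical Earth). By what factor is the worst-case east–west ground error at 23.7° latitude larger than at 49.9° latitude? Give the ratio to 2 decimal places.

1.42

With a 0.08° grid the true value lies within half a step, ±0.08°/2 = ±0.04°, of the stored one.
Error at 23.7° = 0.04° × 111320 × cos 23.7° ≈ 4452.8 × 0.9157 = 4077.3 m.
Error at 49.9° = 0.04° × 111320 × cos 49.9° ≈ 4452.8 × 0.6441 = 2868.2 m.
The ratio reduces to cos 23.7° / cos 49.9° = 0.9157/0.6441 ≈ 1.4216.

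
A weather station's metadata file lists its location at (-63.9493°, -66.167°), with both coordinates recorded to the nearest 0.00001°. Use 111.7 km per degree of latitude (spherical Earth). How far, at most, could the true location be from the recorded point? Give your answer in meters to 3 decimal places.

Rounding to 5 decimal places leaves each coordinate within ±5e-06° of the true value.
North–south component: 5e-06° × 111700 = 0.5585 m.
E–W at 63.9493°: 5e-06° × 111700 × cos 63.9493° = 5e-06 × 111700 × 0.4392 ≈ 0.245274 m.
Worst case both components are at the extreme and orthogonal: √(0.5585² + 0.245274²) ≈ 0.609985 m.

0.610 meters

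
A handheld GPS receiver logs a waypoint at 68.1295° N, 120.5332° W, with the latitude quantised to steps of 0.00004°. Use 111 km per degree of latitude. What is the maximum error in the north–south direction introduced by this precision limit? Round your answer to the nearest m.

With a 0.00004° grid the true value lies within half a step, ±0.00004°/2 = ±2e-05°, of the stored one.
So the N–S error is at most 2e-05 × 111000 = 2.22 m.

2 m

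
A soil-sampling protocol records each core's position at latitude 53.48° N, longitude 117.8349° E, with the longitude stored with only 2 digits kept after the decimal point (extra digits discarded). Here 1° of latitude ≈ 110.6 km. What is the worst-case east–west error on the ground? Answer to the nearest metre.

Truncating at 2 decimal places can drop up to a full unit in the last place, so the longitude may be off by as much as 0.01°.
One degree of longitude at 53.48° is 110600 × cos 53.48° ≈ 110600 × 0.5951 = 65818.4 m.
East–west error: 0.01° × 65818.4 m/° ≈ 658.184 m.

658 metres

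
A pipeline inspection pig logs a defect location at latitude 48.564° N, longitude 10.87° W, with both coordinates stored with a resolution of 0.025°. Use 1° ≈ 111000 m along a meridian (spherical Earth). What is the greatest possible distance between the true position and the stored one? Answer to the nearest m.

1664 m

With a 0.025° grid the true value lies within half a step, ±0.025°/2 = ±0.0125°, of the stored one.
North–south component: 0.0125° × 111000 = 1387.5 m.
East–west component at 48.564°: 0.0125° × 111000 × cos 48.564° ≈ 0.0125 × 73457.9 ≈ 918.224 m.
The two errors are perpendicular, so the maximum displacement is √(1387.5² + 918.224²) ≈ 1663.82 m.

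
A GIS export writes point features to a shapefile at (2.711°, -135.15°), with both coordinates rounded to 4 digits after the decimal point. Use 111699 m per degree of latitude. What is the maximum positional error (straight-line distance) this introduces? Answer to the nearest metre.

8 metres

Rounding to 4 decimal places leaves each coordinate within ±5e-05° of the true value.
Latitude error → 5e-05 × 111699 = 5.58495 m along the meridian.
Longitude error → 5e-05 × 111699 × cos 2.711° = 5e-05 × 111699 × 0.9989 ≈ 5.5787 m.
Worst case both components are at the extreme and orthogonal: √(5.58495² + 5.5787²) ≈ 7.89389 m.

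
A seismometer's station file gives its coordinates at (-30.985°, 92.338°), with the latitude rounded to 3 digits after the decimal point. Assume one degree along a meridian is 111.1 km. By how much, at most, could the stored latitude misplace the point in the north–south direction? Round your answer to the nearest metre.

56 metres

Rounding to 3 decimal places leaves the latitude within ±0.0005° of the true value.
North–south distance: 0.0005° × 111100 m/° = 55.55 m.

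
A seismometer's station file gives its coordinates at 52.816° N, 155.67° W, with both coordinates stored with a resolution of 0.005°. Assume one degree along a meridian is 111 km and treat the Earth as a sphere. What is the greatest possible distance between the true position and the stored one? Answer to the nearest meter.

324 meters

With a 0.005° grid the true value lies within half a step, ±0.005°/2 = ±0.0025°, of the stored one.
North–south component: 0.0025° × 111000 = 277.5 m.
Longitude error → 0.0025 × 111000 × cos 52.816° = 0.0025 × 111000 × 0.6044 ≈ 167.715 m.
Worst case both components are at the extreme and orthogonal: √(277.5² + 167.715²) ≈ 324.244 m.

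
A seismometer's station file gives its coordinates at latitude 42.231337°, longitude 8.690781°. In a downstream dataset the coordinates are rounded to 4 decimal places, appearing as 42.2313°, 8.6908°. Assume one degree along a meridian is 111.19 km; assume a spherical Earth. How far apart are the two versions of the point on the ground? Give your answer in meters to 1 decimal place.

4.4 meters

The latitude changed by +0.000037° and the longitude by -0.000019°.
N–S: 0.000037° × 111190 m/° = 4.11403 m.
East–west at this latitude: -0.000019° × 111190 × cos 42.2313° ≈ -0.000019 × 82329.2 = -1.56426 m.
Distance: √(4.11403² + 1.56426²) ≈ 4.40138 m.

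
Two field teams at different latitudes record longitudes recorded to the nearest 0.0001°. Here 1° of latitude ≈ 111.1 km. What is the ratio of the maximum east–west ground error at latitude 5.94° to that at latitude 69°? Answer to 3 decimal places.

2.775

Rounding to 4 decimal places leaves the longitude within ±5e-05° of the true value.
At 5.94°: 5e-05° × 111100 × cos 5.94° = 5e-05 × 111100 × 0.9946 ≈ 5.5252 m.
Error at 69° = 5e-05° × 111100 × cos 69° ≈ 5.555 × 0.3584 = 1.9907 m.
Ratio: 5.5252 / 1.9907 = cos 5.94° / cos 69° ≈ 2.7754.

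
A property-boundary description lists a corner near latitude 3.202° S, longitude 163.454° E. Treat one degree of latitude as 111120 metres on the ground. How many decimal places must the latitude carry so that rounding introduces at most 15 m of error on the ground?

4

One degree of latitude covers 111120 m.
Rounding to N decimal places gives at most 0.5 × 10⁻ᴺ degrees of error, i.e. 0.5 × 10⁻ᴺ × 111120 m.
Need 0.5 × 111120 × 10⁻ᴺ ≤ 15 → 10⁻ᴺ ≤ 2.700e-04, so N ≥ 3.57.
So 4 decimal places suffice (5.56 m); 3 would allow up to 55.6 m.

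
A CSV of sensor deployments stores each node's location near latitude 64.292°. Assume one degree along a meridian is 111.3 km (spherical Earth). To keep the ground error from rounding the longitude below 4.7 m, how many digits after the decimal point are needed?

4

At 64.292° one degree of longitude covers 111300 × cos 64.292° ≈ 111300 × 0.4338 ≈ 48280.3 m.
With N decimal places the half-ulp bound is 0.5·10⁻ᴺ°, or 0.5·10⁻ᴺ × 48280.3 m on the ground.
Setting 24140.1 × 10⁻ᴺ ≤ 4.7 gives 10ᴺ ≥ 5136, i.e. N ≥ 3.71.
N = 3 would give 24.1 m (too coarse); N = 4 gives 2.41 m ≤ 4.7 m.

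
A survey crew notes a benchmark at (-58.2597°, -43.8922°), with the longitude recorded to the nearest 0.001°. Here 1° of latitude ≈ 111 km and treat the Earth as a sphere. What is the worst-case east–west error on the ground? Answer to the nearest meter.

Rounding to 3 decimal places leaves the longitude within ±0.0005° of the true value.
One degree of longitude at 58.2597° is 111000 × cos 58.2597° ≈ 111000 × 0.5261 = 58393.8 m.
East–west error: 0.0005° × 58393.8 m/° ≈ 29.1969 m.

29 meters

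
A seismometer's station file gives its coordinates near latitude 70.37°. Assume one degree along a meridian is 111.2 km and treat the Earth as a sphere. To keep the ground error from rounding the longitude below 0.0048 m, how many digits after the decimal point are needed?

At 70.37° one degree of longitude covers 111200 × cos 70.37° ≈ 111200 × 0.3359 ≈ 37357.1 m.
With N decimal places the half-ulp bound is 0.5·10⁻ᴺ°, or 0.5·10⁻ᴺ × 37357.1 m on the ground.
Need 0.5 × 37357.1 × 10⁻ᴺ ≤ 0.0048 → 10⁻ᴺ ≤ 2.570e-07, so N ≥ 6.59.
At 6 places the error can reach 0.0187 m, but 7 places keeps it to 0.00187 m.

7 decimal places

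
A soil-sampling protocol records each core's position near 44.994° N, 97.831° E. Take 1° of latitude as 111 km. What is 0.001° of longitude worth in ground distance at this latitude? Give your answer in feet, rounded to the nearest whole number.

258 feet

0.001° of longitude at 44.994° is 0.001 × 111000 × cos 44.994° ≈ 0.001 × 78497.1 = 78.4971 m.
In feet: 78.4971 m ÷ 0.3048 ≈ 257.54 ft.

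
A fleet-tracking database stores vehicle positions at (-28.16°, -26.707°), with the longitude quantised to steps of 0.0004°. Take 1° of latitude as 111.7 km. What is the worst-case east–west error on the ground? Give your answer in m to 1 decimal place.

With a 0.0004° grid the true value lies within half a step, ±0.0004°/2 = ±0.0002°, of the stored one.
One degree of longitude at 28.16° is 111700 × cos 28.16° ≈ 111700 × 0.8816 = 98478.4 m.
Maximum E–W displacement: 0.0002 × 98478.4 = 19.6957 m.

19.7 m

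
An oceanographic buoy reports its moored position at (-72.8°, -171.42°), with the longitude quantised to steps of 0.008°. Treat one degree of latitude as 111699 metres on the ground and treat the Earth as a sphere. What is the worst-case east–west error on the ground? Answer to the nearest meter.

With a 0.008° grid the true value lies within half a step, ±0.008°/2 = ±0.004°, of the stored one.
One degree of longitude at 72.8° is 111699 × cos 72.8° ≈ 111699 × 0.2957 = 33030.3 m.
So at most 0.004° × 33030.3 ≈ 132.121 m east–west.

132 meters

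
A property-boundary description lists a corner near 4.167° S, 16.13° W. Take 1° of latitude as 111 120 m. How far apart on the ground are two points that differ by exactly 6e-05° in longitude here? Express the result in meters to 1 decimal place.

6e-05° of longitude at 4.167° is 6e-05 × 111120 × cos 4.167° ≈ 6e-05 × 110826 = 6.64958 m.

6.6 meters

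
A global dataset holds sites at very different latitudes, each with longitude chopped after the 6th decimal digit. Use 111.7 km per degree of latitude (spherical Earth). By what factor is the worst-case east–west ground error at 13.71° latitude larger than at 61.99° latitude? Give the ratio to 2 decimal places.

Truncating at 6 decimal places can drop up to a full unit in the last place, so the longitude may be off by as much as 1e-06°.
Error at 13.71° = 1e-06° × 111700 × cos 13.71° ≈ 0.1117 × 0.9715 = 0.10852 m.
Error at 61.99° = 1e-06° × 111700 × cos 61.99° ≈ 0.1117 × 0.4696 = 0.052457 m.
Ratio: 0.10852 / 0.052457 = cos 13.71° / cos 61.99° ≈ 2.0687.

2.07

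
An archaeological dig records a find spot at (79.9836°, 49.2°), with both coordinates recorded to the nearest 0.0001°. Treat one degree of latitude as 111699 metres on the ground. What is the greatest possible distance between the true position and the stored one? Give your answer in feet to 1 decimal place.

Rounding to 4 decimal places leaves each coordinate within ±5e-05° of the true value.
North–south component: 5e-05° × 111699 = 5.58495 m.
Longitude error → 5e-05 × 111699 × cos 79.9836° = 5e-05 × 111699 × 0.1739 ≈ 0.971391 m.
The two errors are perpendicular, so the maximum displacement is √(5.58495² + 0.971391²) ≈ 5.6688 m.
In feet: 5.6688 m ÷ 0.3048 ≈ 18.598 ft.

18.6 feet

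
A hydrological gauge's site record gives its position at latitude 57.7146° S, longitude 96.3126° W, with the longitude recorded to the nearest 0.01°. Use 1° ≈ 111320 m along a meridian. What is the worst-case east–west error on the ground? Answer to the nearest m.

297 m

Rounding to 2 decimal places leaves the longitude within ±0.005° of the true value.
Parallels shrink by cos φ, so at 57.7146° a degree of longitude is 111320 × 0.5341 ≈ 59460.1 m.
East–west error: 0.005° × 59460.1 m/° ≈ 297.301 m.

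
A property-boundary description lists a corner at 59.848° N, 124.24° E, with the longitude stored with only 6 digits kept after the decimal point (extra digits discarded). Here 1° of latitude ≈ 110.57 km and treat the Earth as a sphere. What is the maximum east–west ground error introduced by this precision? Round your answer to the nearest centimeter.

Truncating at 6 decimal places can drop up to a full unit in the last place, so the longitude may be off by as much as 1e-06°.
Parallels shrink by cos φ, so at 59.848° a degree of longitude is 110570 × 0.5023 ≈ 55538.8 m.
So at most 1e-06° × 55538.8 ≈ 0.0555388 m east–west.
That is 0.0555388 m = 5.5539 cm.

6 centimeters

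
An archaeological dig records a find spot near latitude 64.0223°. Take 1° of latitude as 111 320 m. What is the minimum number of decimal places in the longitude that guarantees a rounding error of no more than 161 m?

3 decimal places

At 64.0223° one degree of longitude covers 111320 × cos 64.0223° ≈ 111320 × 0.4380 ≈ 48760.5 m.
N decimal places → at most half a unit in the last place, 0.5 × 10⁻ᴺ° = 48760.5/2 × 10⁻ᴺ m.
Setting 24380.3 × 10⁻ᴺ ≤ 161 gives 10ᴺ ≥ 151.4, i.e. N ≥ 2.18.
So 3 decimal places suffice (24.4 m); 2 would allow up to 244 m.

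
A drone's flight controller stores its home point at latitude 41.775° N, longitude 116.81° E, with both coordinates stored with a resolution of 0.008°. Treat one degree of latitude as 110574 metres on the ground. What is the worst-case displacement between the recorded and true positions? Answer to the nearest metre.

552 metres

With a 0.008° grid the true value lies within half a step, ±0.008°/2 = ±0.004°, of the stored one.
N–S: 0.004° × 110574 m/° = 442.296 m.
East–west component at 41.775°: 0.004° × 110574 × cos 41.775° ≈ 0.004 × 82462.4 ≈ 329.85 m.
Worst case both components are at the extreme and orthogonal: √(442.296² + 329.85²) ≈ 551.749 m.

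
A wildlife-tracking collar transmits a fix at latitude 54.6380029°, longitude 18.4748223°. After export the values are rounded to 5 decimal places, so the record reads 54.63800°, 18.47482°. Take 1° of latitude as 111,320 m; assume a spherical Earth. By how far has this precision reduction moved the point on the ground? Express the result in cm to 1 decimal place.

35.5 cm

Δlat = 54.6380029 − 54.63800 = +0.0000029°; Δlon = 18.4748223 − 18.47482 = +0.0000023°.
N–S: 0.0000029° × 111320 m/° = 0.322828 m.
E–W at 54.638°: 0.0000023° × 111320 × cos 54.638° = 0.0000023 × 111320 × 0.5787 ≈ 0.148178 m.
Hypotenuse of the two orthogonal shifts: √(0.322828² + 0.148178²) = 0.355211 m.
That is 0.355211 m = 35.521 cm.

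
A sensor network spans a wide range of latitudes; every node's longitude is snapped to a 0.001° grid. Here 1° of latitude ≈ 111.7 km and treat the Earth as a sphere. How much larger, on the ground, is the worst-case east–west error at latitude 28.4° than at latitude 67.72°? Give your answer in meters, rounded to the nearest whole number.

With a 0.001° grid the true value lies within half a step, ±0.001°/2 = ±0.0005°, of the stored one.
At 28.4°: 0.0005° × 111700 × cos 28.4° = 0.0005 × 111700 × 0.8796 ≈ 49.128 m.
At 67.72°: 0.0005° × 111700 × cos 67.72° = 0.0005 × 111700 × 0.3791 ≈ 21.175 m.
Difference: 49.128 − 21.175 = 27.954 m.

28 meters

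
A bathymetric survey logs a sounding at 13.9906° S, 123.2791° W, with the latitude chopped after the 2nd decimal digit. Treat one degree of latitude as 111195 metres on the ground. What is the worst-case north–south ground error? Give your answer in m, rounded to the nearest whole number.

Truncating at 2 decimal places can drop up to a full unit in the last place, so the latitude may be off by as much as 0.01°.
North–south distance: 0.01° × 111195 m/° = 1111.95 m.

1112 m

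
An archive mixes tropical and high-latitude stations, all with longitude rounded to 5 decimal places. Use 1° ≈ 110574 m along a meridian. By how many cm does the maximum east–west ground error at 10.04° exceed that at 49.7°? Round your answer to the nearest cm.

Rounding to 5 decimal places leaves the longitude within ±5e-06° of the true value.
At 10.04°: 5e-06° × 110574 × cos 10.04° = 5e-06 × 110574 × 0.9847 ≈ 0.5444 m.
At 49.7°: 5e-06° × 110574 × cos 49.7° = 5e-06 × 110574 × 0.6468 ≈ 0.35759 m.
So the lower-latitude error exceeds the higher by 0.5444 − 0.35759 = 0.18681 m.
That is 0.186813 m = 18.681 cm.

19 cm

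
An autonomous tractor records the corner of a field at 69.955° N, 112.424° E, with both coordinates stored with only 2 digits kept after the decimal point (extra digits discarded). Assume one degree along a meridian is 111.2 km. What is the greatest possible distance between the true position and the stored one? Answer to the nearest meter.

1176 meters

Truncating at 2 decimal places can drop up to a full unit in the last place, so each coordinate may be off by as much as 0.01°.
Latitude error → 0.01 × 111200 = 1112 m along the meridian.
East–west component at 69.955°: 0.01° × 111200 × cos 69.955° ≈ 0.01 × 38114.7 ≈ 381.147 m.
The two errors are perpendicular, so the maximum displacement is √(1112² + 381.147²) ≈ 1175.51 m.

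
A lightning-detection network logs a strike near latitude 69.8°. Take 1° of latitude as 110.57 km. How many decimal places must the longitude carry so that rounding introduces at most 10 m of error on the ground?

At 69.8° one degree of longitude covers 110570 × cos 69.8° ≈ 110570 × 0.3453 ≈ 38179.6 m.
N decimal places → at most half a unit in the last place, 0.5 × 10⁻ᴺ° = 38179.6/2 × 10⁻ᴺ m.
Setting 19089.8 × 10⁻ᴺ ≤ 10 gives 10ᴺ ≥ 1909, i.e. N ≥ 3.28.
At 3 places the error can reach 19.1 m, but 4 places keeps it to 1.91 m.

4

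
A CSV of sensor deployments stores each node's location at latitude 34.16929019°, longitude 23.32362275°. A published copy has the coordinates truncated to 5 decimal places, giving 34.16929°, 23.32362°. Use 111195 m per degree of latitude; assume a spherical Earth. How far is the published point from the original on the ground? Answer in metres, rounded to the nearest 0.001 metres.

Δlat = 34.16929019 − 34.16929 = +0.00000019°; Δlon = 23.32362275 − 23.32362 = +0.00000275°.
N–S: 0.00000019° × 111195 m/° = 0.0211271 m.
E–W at 34.1693°: 0.00000275° × 111195 × cos 34.1693° = 0.00000275 × 111195 × 0.8274 ≈ 0.253002 m.
Combined displacement = (0.0211271² + 0.253002²)^½ ≈ 0.253883 m.

0.254 metres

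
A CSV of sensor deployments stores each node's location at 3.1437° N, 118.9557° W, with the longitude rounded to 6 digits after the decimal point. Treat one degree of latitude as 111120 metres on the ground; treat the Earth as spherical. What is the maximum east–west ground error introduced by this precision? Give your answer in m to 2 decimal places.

Rounding to 6 decimal places leaves the longitude within ±5e-07° of the true value.
Parallels shrink by cos φ, so at 3.1437° a degree of longitude is 111120 × 0.9985 ≈ 110953 m.
East–west error: 5e-07° × 110953 m/° ≈ 0.0554764 m.

0.06 m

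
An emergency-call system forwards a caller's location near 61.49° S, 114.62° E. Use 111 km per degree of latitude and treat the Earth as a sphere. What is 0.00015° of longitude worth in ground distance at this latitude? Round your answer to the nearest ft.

26 ft

One degree of longitude here spans 111000 × cos 61.49° = 111000 × 0.4773 ≈ 52981.6 m; 0.00015° of that is 7.94725 m.
In feet: 7.94725 m ÷ 0.3048 ≈ 26.074 ft.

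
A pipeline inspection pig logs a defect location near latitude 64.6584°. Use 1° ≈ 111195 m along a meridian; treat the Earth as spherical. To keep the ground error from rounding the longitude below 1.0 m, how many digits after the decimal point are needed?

5 decimal places

At 64.6584° one degree of longitude covers 111195 × cos 64.6584° ≈ 111195 × 0.4280 ≈ 47593 m.
Rounding to N decimal places gives at most 0.5 × 10⁻ᴺ degrees of error, i.e. 0.5 × 10⁻ᴺ × 47593 m.
Need 0.5 × 47593 × 10⁻ᴺ ≤ 1.0 → 10⁻ᴺ ≤ 4.202e-05, so N ≥ 4.38.
At 4 places the error can reach 2.38 m, but 5 places keeps it to 0.238 m.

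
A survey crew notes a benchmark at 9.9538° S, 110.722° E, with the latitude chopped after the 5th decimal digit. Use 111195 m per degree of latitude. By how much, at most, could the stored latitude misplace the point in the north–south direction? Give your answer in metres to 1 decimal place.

1.1 metres

Truncating at 5 decimal places can drop up to a full unit in the last place, so the latitude may be off by as much as 1e-05°.
So the N–S error is at most 1e-05 × 111195 = 1.11195 m.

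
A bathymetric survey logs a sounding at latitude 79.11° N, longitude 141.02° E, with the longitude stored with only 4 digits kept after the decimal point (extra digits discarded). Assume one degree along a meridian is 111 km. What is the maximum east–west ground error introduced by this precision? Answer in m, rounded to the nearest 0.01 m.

2.10 m

Truncating at 4 decimal places can drop up to a full unit in the last place, so the longitude may be off by as much as 0.0001°.
One degree of longitude at 79.11° is 111000 × cos 79.11° ≈ 111000 × 0.1889 = 20970.6 m.
Maximum E–W displacement: 0.0001 × 20970.6 = 2.09706 m.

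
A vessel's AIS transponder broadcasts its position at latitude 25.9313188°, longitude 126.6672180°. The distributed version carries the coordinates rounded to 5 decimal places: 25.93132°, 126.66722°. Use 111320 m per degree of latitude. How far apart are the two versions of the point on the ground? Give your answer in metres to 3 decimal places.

0.241 metres

Δlat = 25.9313188 − 25.93132 = -0.0000012°; Δlon = 126.6672180 − 126.66722 = -0.0000020°.
North–south shift: -0.0000012 × 111320 = -0.133584 m.
East–west at this latitude: -0.0000020° × 111320 × cos 25.9313° ≈ -0.0000020 × 100112 = -0.200224 m.
Hypotenuse of the two orthogonal shifts: √(0.133584² + 0.200224²) = 0.240696 m.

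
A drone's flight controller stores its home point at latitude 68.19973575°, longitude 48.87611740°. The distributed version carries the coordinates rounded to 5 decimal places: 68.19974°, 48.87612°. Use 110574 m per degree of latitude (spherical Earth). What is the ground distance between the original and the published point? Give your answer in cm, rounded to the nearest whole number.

Δlat = 68.19973575 − 68.19974 = -0.00000425°; Δlon = 48.87611740 − 48.87612 = -0.00000260°.
N–S: -0.00000425° × 110574 m/° = -0.46994 m.
East–west at this latitude: -0.00000260° × 110574 × cos 68.1997° ≈ -0.00000260 × 41064.1 = -0.106767 m.
Distance: √(0.46994² + 0.106767²) ≈ 0.481915 m.
That is 0.481915 m = 48.192 cm.

48 cm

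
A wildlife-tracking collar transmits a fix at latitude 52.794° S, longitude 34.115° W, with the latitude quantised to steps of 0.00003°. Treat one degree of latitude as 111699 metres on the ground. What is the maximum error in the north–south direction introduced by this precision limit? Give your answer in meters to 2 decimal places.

1.68 meters

With a 0.00003° grid the true value lies within half a step, ±0.00003°/2 = ±1.5e-05°, of the stored one.
So the N–S error is at most 1.5e-05 × 111699 = 1.67549 m.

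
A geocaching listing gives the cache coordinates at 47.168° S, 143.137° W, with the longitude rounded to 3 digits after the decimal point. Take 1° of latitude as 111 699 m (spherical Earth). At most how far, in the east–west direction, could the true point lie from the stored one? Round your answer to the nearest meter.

38 meters

Rounding to 3 decimal places leaves the longitude within ±0.0005° of the true value.
Parallels shrink by cos φ, so at 47.168° a degree of longitude is 111699 × 0.6799 ≈ 75938.7 m.
So at most 0.0005° × 75938.7 ≈ 37.9693 m east–west.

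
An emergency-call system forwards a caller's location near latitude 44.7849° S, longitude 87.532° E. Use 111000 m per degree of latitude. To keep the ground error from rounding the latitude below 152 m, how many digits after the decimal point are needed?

3

One degree of latitude covers 111000 m.
Rounding to N decimal places gives at most 0.5 × 10⁻ᴺ degrees of error, i.e. 0.5 × 10⁻ᴺ × 111000 m.
Setting 55500 × 10⁻ᴺ ≤ 152 gives 10ᴺ ≥ 365.1, i.e. N ≥ 2.56.
So 3 decimal places suffice (55.5 m); 2 would allow up to 555 m.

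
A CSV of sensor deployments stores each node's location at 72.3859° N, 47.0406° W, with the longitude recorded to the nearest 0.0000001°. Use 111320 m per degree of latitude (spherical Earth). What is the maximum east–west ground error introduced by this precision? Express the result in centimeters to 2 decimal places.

0.17 centimeters

Rounding to 7 decimal places leaves the longitude within ±5e-08° of the true value.
One degree of longitude at 72.3859° is 111320 × cos 72.3859° ≈ 111320 × 0.3026 = 33685.9 m.
So at most 5e-08° × 33685.9 ≈ 0.0016843 m east–west.
That is 0.0016843 m = 0.16843 cm.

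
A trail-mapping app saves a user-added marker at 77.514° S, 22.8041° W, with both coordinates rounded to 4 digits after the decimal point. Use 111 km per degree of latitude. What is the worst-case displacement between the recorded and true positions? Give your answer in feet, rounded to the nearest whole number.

19 feet

Rounding to 4 decimal places leaves each coordinate within ±5e-05° of the true value.
N–S: 5e-05° × 111000 m/° = 5.55 m.
Longitude error → 5e-05 × 111000 × cos 77.514° = 5e-05 × 111000 × 0.2162 ≈ 1.19992 m.
The two errors are perpendicular, so the maximum displacement is √(5.55² + 1.19992²) ≈ 5.67823 m.
In feet: 5.67823 m ÷ 0.3048 ≈ 18.629 ft.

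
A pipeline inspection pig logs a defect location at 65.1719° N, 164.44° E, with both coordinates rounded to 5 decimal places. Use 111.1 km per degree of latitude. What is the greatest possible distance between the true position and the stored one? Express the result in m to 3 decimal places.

0.602 m

Rounding to 5 decimal places leaves each coordinate within ±5e-06° of the true value.
North–south component: 5e-06° × 111100 = 0.5555 m.
Longitude error → 5e-06 × 111100 × cos 65.1719° = 5e-06 × 111100 × 0.4199 ≈ 0.233253 m.
Worst case both components are at the extreme and orthogonal: √(0.5555² + 0.233253²) ≈ 0.602484 m.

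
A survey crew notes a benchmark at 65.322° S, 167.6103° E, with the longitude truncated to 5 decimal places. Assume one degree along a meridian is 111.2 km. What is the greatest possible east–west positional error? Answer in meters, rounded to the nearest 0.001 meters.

0.464 meters

Truncating at 5 decimal places can drop up to a full unit in the last place, so the longitude may be off by as much as 1e-05°.
At latitude 65.322° a degree of longitude spans 111200 m × cos 65.322° = 111200 × 0.4175 ≈ 46428 m.
East–west error: 1e-05° × 46428 m/° ≈ 0.46428 m.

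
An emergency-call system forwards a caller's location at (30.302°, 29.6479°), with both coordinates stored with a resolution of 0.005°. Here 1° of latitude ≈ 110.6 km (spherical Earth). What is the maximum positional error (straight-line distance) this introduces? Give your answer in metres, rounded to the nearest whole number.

365 metres

With a 0.005° grid the true value lies within half a step, ±0.005°/2 = ±0.0025°, of the stored one.
Latitude error → 0.0025 × 110600 = 276.5 m along the meridian.
East–west component at 30.302°: 0.0025° × 110600 × cos 30.302° ≈ 0.0025 × 95489.6 ≈ 238.724 m.
The two errors are perpendicular, so the maximum displacement is √(276.5² + 238.724²) ≈ 365.296 m.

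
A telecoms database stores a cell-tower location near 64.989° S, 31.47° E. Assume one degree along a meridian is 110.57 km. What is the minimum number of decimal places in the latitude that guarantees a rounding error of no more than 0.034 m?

One degree of latitude covers 110570 m.
With N decimal places the half-ulp bound is 0.5·10⁻ᴺ°, or 0.5·10⁻ᴺ × 110570 m on the ground.
Need 0.5 × 110570 × 10⁻ᴺ ≤ 0.034 → 10⁻ᴺ ≤ 6.150e-07, so N ≥ 6.21.
So 7 decimal places suffice (0.00553 m); 6 would allow up to 0.0553 m.

7 decimal places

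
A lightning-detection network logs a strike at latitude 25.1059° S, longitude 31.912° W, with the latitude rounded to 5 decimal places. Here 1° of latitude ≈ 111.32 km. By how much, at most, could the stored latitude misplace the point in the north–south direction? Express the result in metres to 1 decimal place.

0.6 metres

Rounding to 5 decimal places leaves the latitude within ±5e-06° of the true value.
Along the meridian that is 5e-06° × 111320 m/° = 0.5566 m.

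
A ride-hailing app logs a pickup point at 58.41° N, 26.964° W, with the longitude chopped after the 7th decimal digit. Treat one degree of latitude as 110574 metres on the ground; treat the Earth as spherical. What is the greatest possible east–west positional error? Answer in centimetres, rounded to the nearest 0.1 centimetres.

Truncating at 7 decimal places can drop up to a full unit in the last place, so the longitude may be off by as much as 1e-07°.
Parallels shrink by cos φ, so at 58.41° a degree of longitude is 110574 × 0.5238 ≈ 57922.8 m.
So at most 1e-07° × 57922.8 ≈ 0.00579228 m east–west.
That is 0.00579228 m = 0.57923 cm.

0.6 centimetres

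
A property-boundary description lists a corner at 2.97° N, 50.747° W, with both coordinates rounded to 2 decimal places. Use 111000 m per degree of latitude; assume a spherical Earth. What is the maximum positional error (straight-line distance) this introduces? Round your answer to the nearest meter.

784 meters

Rounding to 2 decimal places leaves each coordinate within ±0.005° of the true value.
N–S: 0.005° × 111000 m/° = 555 m.
E–W at 2.97°: 0.005° × 111000 × cos 2.97° = 0.005 × 111000 × 0.9987 ≈ 554.255 m.
Worst case both components are at the extreme and orthogonal: √(555² + 554.255²) ≈ 784.362 m.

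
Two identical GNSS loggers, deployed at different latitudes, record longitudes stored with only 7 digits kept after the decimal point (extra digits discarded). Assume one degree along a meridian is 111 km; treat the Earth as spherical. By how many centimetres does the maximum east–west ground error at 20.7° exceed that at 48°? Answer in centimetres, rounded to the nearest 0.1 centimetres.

0.3 centimetres

Truncating at 7 decimal places can drop up to a full unit in the last place, so the longitude may be off by as much as 1e-07°.
At 20.7°: 1e-07° × 111000 × cos 20.7° = 1e-07 × 111000 × 0.9354 ≈ 0.010383 m.
Error at 48° = 1e-07° × 111000 × cos 48° ≈ 0.0111 × 0.6691 = 0.0074273 m.
Difference: 0.010383 − 0.0074273 = 0.0029561 m.
That is 0.00295608 m = 0.29561 cm.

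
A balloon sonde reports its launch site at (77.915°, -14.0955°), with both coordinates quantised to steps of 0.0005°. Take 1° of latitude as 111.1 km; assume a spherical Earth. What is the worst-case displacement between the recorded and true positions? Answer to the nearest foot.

With a 0.0005° grid the true value lies within half a step, ±0.0005°/2 = ±0.00025°, of the stored one.
North–south component: 0.00025° × 111100 = 27.775 m.
E–W at 77.915°: 0.00025° × 111100 × cos 77.915° = 0.00025 × 111100 × 0.2094 ≈ 5.81505 m.
Worst case both components are at the extreme and orthogonal: √(27.775² + 5.81505²) ≈ 28.3772 m.
In feet: 28.3772 m ÷ 0.3048 ≈ 93.101 ft.

93 feet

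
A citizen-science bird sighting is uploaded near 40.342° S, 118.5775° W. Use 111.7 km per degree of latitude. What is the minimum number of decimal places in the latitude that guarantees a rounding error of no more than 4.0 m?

One degree of latitude covers 111700 m.
With N decimal places the half-ulp bound is 0.5·10⁻ᴺ°, or 0.5·10⁻ᴺ × 111700 m on the ground.
Need 0.5 × 111700 × 10⁻ᴺ ≤ 4.0 → 10⁻ᴺ ≤ 7.162e-05, so N ≥ 4.14.
So 5 decimal places suffice (0.558 m); 4 would allow up to 5.58 m.

5 decimal places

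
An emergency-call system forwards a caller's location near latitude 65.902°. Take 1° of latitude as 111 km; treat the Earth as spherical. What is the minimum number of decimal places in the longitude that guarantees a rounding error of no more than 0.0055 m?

7

At 65.902° one degree of longitude covers 111000 × cos 65.902° ≈ 111000 × 0.4083 ≈ 45321.1 m.
N decimal places → at most half a unit in the last place, 0.5 × 10⁻ᴺ° = 45321.1/2 × 10⁻ᴺ m.
Need 0.5 × 45321.1 × 10⁻ᴺ ≤ 0.0055 → 10⁻ᴺ ≤ 2.427e-07, so N ≥ 6.61.
So 7 decimal places suffice (0.00227 m); 6 would allow up to 0.0227 m.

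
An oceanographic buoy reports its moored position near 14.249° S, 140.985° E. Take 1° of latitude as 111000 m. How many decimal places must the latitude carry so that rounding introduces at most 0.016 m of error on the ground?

7 decimal places

One degree of latitude covers 111000 m.
N decimal places → at most half a unit in the last place, 0.5 × 10⁻ᴺ° = 111000/2 × 10⁻ᴺ m.
Setting 55500 × 10⁻ᴺ ≤ 0.016 gives 10ᴺ ≥ 3.469e+06, i.e. N ≥ 6.54.
N = 6 would give 0.0555 m (too coarse); N = 7 gives 0.00555 m ≤ 0.016 m.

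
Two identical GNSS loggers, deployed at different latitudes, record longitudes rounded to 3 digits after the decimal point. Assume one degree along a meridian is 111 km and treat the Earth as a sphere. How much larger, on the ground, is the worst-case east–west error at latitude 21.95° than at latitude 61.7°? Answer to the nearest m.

Rounding to 3 decimal places leaves the longitude within ±0.0005° of the true value.
At 21.95°: 0.0005° × 111000 × cos 21.95° = 0.0005 × 111000 × 0.9275 ≈ 51.477 m.
Error at 61.7° = 0.0005° × 111000 × cos 61.7° ≈ 55.5 × 0.4741 = 26.312 m.
Difference: 51.477 − 26.312 = 25.165 m.

25 m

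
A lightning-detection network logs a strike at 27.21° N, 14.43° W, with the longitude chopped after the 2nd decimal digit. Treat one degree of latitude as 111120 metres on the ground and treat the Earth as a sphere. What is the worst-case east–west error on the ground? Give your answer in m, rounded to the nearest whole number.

Truncating at 2 decimal places can drop up to a full unit in the last place, so the longitude may be off by as much as 0.01°.
Parallels shrink by cos φ, so at 27.21° a degree of longitude is 111120 × 0.8893 ≈ 98823.1 m.
Maximum E–W displacement: 0.01 × 98823.1 = 988.231 m.

988 m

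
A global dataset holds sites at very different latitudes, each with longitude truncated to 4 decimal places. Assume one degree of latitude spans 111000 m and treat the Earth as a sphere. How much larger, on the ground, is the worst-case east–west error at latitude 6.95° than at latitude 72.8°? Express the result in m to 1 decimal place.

Truncating at 4 decimal places can drop up to a full unit in the last place, so the longitude may be off by as much as 0.0001°.
Error at 6.95° = 0.0001° × 111000 × cos 6.95° ≈ 11.1 × 0.9927 = 11.018 m.
Error at 72.8° = 0.0001° × 111000 × cos 72.8° ≈ 11.1 × 0.2957 = 3.2824 m.
Difference: 11.018 − 3.2824 = 7.7361 m.

7.7 m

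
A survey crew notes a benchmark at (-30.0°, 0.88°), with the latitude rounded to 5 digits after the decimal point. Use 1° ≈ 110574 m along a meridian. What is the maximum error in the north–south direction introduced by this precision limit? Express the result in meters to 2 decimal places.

Rounding to 5 decimal places leaves the latitude within ±5e-06° of the true value.
So the N–S error is at most 5e-06 × 110574 = 0.55287 m.

0.55 meters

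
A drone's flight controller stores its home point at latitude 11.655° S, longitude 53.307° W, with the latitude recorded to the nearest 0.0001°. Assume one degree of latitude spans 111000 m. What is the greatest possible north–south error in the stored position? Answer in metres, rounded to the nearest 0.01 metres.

Rounding to 4 decimal places leaves the latitude within ±5e-05° of the true value.
Along the meridian that is 5e-05° × 111000 m/° = 5.55 m.

5.55 metres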